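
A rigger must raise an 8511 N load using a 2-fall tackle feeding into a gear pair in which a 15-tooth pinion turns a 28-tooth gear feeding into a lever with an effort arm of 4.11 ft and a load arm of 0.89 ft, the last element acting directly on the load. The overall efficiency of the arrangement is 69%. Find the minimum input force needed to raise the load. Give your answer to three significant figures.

Block-and-tackle MA = number of supporting rope parts = 2.
Gear pair MA = 28/15 = 1.8667.
Lever MA = effort arm / load arm = 4.11/0.89 = 4.618.
Combined ideal MA = 2 × 1.8667 × 4.618 = 17.24.
Actual MA = 17.24 × 0.69 = 11.896.
Effort = load / actual MA = 8511 / 11.896 = 715.46 N.

715 N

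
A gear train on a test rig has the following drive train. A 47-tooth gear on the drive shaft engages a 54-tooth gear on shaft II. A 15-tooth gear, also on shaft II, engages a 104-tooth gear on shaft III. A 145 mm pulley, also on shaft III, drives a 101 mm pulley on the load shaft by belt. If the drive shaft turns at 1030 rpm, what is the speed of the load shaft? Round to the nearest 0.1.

185.6 rpm

the drive shaft → shaft II (gear mesh, 54/47): 1030 ÷ 1.1489 = 896.48 rpm
shaft II → shaft III (gear mesh, 104/15): 896.48 ÷ 6.9333 = 129.3 rpm
shaft III → the load shaft (belt, 101/145): 129.3 ÷ 0.69655 = 185.63 rpm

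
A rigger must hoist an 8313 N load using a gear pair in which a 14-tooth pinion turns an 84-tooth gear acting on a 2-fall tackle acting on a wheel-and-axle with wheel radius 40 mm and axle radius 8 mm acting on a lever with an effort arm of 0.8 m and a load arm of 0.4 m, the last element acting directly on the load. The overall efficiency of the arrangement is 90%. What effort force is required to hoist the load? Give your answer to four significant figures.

Gear pair MA = 84/14 = 6.
Block-and-tackle MA = number of supporting rope parts = 2.
Wheel-and-axle MA = R/r = 40/8 = 5.
Lever MA = effort arm / load arm = 0.8/0.4 = 2.
Combined ideal MA = 6 × 2 × 5 × 2 = 120.
Actual MA = 120 × 0.90 = 108.
Effort = load / actual MA = 8313 / 108 = 76.972 N.

76.97 N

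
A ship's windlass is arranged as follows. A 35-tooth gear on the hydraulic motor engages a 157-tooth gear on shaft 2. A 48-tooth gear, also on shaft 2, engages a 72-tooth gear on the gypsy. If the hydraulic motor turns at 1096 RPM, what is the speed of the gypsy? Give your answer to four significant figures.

gear mesh 157/35 = 4.4857 → 1096/4.4857 = 244.33 RPM
gear mesh 72/48 = 1.5 → 244.33/1.5 = 162.89 RPM

162.9 RPM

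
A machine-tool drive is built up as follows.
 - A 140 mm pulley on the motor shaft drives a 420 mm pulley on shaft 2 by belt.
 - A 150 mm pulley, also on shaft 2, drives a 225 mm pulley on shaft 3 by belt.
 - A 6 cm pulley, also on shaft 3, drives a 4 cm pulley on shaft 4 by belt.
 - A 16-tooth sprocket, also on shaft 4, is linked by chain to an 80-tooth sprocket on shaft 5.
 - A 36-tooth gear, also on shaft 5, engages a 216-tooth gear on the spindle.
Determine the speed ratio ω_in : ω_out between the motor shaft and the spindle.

90

Each stage contributes driven/driver: belt 420/140 = 3, belt 225/150 = 1.5, belt 4/6 = 0.66667, chain 80/16 = 5, gear mesh 216/36 = 6.
Overall: 3 × 1.5 × 0.66667 × 5 × 6 = 90.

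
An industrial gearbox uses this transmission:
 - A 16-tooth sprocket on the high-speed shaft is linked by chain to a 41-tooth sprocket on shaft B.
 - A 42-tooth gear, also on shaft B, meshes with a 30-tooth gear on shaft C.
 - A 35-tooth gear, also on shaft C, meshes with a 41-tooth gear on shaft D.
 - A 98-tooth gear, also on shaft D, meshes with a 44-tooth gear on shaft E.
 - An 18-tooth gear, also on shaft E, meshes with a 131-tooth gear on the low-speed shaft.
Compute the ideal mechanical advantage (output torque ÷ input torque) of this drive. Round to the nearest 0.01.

Each stage contributes driven/driver: chain 41/16 = 2.5625, gear mesh 30/42 = 0.71429, gear mesh 41/35 = 1.1714, gear mesh 44/98 = 0.44898, gear mesh 131/18 = 7.2778.
Overall: 2.5625 × 0.71429 × 1.1714 × 0.44898 × 7.2778 = 7.0061.

7.01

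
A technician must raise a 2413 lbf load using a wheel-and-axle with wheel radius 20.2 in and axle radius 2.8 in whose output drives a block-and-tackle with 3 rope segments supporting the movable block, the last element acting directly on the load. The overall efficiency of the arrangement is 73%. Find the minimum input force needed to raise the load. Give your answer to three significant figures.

153 lbf

Wheel-and-axle MA = R/r = 20.2/2.8 = 7.2143.
Block-and-tackle MA = number of supporting rope parts = 3.
Combined ideal MA = 7.2143 × 3 = 21.643.
Actual MA = 21.643 × 0.73 = 15.799.
Effort = load / actual MA = 2413 / 15.799 = 152.73 lbf.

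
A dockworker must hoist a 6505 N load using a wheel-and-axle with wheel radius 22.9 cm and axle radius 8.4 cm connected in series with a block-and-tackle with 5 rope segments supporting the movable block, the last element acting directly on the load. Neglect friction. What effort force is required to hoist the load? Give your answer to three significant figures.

477 N

Wheel-and-axle MA = R/r = 22.9/8.4 = 2.7262.
Block-and-tackle MA = number of supporting rope parts = 5.
Combined ideal MA = 2.7262 × 5 = 13.631.
Effort = load / MA = 6505 / 13.631 = 477.22 N.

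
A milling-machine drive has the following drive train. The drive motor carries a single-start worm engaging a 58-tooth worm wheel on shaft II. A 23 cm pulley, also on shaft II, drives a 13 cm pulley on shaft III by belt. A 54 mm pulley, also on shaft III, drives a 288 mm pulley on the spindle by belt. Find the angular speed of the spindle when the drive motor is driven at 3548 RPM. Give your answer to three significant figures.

Worm: ratio = 58/1 = 58, so shaft II turns at 3548 / 58 = 61.172 RPM.
Belt: ratio = 13/23 = 0.56522, so shaft III turns at 61.172 / 0.56522 = 108.23 RPM.
Belt: ratio = 288/54 = 5.3333, so the spindle turns at 108.23 / 5.3333 = 20.293 RPM.

20.3 RPM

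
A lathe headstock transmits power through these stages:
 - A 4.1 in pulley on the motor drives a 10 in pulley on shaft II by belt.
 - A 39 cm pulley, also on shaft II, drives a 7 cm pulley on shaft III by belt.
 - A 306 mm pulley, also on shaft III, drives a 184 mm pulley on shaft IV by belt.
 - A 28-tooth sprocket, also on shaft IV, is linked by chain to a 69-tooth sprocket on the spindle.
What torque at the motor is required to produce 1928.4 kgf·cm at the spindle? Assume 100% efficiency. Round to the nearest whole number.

2973 kgf·cm

Overall ratio R = 2.439 × 0.17949 × 0.60131 × 2.4643 = 0.64869.
Input torque = output torque / R = 1928.4 / 0.64869 = 2972.8 kgf·cm.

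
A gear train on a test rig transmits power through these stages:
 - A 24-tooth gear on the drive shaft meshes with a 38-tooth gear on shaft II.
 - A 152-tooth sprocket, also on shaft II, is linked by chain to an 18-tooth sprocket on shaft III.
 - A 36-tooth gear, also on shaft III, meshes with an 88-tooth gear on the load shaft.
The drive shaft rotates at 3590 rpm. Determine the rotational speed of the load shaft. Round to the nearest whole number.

gear mesh 38/24 = 1.5833 → 3590/1.5833 = 2267.4 rpm
chain 18/152 = 0.11842 → 2267.4/0.11842 = 19147 rpm
gear mesh 88/36 = 2.4444 → 19147/2.4444 = 7832.7 rpm

7833 rpm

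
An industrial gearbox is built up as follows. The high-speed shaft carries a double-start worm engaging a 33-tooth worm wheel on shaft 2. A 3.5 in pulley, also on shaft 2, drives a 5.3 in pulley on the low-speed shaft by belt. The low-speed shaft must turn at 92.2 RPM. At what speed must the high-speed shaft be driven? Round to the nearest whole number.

2304 RPM

Overall ratio R = 16.5 × 1.5143 = 24.986.
Required input speed = output speed × R = 92.2 × 24.986 = 2303.7 RPM.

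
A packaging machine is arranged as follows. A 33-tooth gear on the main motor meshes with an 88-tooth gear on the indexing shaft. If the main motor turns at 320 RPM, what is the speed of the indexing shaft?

120 RPM

the main motor → the indexing shaft (gear mesh, 88/33): 320 ÷ 2.6667 = 120 RPM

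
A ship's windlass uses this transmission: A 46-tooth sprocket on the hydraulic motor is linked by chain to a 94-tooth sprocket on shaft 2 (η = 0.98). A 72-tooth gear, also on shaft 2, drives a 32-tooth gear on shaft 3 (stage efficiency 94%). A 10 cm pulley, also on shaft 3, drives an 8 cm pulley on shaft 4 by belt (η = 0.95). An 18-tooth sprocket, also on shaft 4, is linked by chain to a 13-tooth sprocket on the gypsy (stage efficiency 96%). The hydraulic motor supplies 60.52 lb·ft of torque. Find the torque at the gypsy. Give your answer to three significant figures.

26.7 lb·ft

After the chain (94/46): 60.52 × 2.0435 × 0.98 = 121.2 lb·ft
After the gear mesh (32/72): 121.2 × 0.44444 × 0.94 = 50.634 lb·ft
After the belt (8/10): 50.634 × 0.8 × 0.95 = 38.482 lb·ft
After the chain (13/18): 38.482 × 0.72222 × 0.96 = 26.681 lb·ft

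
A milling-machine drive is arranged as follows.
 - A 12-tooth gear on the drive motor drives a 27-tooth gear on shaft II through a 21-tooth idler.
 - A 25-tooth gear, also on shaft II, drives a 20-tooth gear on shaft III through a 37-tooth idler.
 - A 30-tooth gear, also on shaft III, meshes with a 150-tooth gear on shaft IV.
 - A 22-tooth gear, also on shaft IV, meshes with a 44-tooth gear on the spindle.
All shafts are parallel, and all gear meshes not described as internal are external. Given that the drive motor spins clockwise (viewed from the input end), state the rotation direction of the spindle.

clockwise

the drive motor → shaft II: driver → idler → driven is 2 external meshes, 2 reversals → CW.
shaft II → shaft III: driver → idler → driven is 2 external meshes, 2 reversals → CW.
shaft III → shaft IV: external mesh, 1 reversal → CCW.
shaft IV → the spindle: external mesh, 1 reversal → CW.
6 reversals in total — an even number — so the spindle turns the same way as the drive motor.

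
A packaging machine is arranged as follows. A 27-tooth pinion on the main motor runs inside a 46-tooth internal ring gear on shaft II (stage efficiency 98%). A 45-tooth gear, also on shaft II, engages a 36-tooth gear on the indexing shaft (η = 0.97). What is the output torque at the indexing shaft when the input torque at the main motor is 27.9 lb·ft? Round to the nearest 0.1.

36.1 lb·ft

internal gear 46/27 = 1.7037 → τ = 27.9·1.7037·0.98 = 46.583 lb·ft
gear mesh 36/45 = 0.8 → τ = 46.583·0.8·0.97 = 36.148 lb·ft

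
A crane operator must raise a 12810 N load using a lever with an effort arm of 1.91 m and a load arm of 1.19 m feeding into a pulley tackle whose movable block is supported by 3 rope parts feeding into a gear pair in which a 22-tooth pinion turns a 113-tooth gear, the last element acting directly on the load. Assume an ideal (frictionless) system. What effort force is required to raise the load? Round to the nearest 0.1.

Lever MA = effort arm / load arm = 1.91/1.19 = 1.605.
Block-and-tackle MA = number of supporting rope parts = 3.
Gear pair MA = 113/22 = 5.1364.
Combined ideal MA = 1.605 × 3 × 5.1364 = 24.732.
Effort = load / MA = 12810 / 24.732 = 517.95 N.

517.9 N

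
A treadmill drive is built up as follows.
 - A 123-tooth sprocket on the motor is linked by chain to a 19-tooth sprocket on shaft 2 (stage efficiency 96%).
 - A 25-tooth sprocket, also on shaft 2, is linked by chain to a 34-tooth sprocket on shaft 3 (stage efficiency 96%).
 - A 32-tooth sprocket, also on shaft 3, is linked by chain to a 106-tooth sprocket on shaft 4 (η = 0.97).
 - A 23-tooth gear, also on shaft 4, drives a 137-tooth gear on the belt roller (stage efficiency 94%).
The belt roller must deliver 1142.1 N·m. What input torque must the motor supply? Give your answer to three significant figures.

Overall ratio R = 0.15447 × 1.36 × 3.3125 × 5.9565 = 4.1451; overall efficiency η = 0.96 × 0.96 × 0.97 × 0.94 = 0.8403.
Input torque = output torque / (R × η) = 1142.1 / (4.1451 × 0.8403) = 327.89 N·m.

328 N·m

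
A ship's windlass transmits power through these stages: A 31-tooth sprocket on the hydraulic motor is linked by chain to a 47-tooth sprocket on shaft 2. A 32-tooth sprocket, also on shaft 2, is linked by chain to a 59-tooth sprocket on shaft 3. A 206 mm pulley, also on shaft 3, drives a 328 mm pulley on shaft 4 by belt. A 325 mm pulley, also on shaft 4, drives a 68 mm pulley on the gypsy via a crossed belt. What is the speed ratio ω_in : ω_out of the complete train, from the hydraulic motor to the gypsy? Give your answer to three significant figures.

Each stage contributes driven/driver: chain 47/31 = 1.5161, chain 59/32 = 1.8438, belt 328/206 = 1.5922, belt 68/325 = 0.20923.
Overall: 1.5161 × 1.8438 × 1.5922 × 0.20923 = 0.93126.

0.931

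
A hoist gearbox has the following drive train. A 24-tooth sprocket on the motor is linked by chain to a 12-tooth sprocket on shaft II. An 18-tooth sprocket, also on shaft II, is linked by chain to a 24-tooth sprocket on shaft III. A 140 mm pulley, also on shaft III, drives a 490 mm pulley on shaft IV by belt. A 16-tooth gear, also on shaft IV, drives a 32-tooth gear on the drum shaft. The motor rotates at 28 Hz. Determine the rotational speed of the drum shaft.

Chain: ratio = 12/24 = 0.5, so shaft II turns at 28 / 0.5 = 56 Hz.
Chain: ratio = 24/18 = 1.3333, so shaft III turns at 56 / 1.3333 = 42 Hz.
Belt: ratio = 490/140 = 3.5, so shaft IV turns at 42 / 3.5 = 12 Hz.
Gear mesh: ratio = 32/16 = 2, so the drum shaft turns at 12 / 2 = 6 Hz.

6 Hz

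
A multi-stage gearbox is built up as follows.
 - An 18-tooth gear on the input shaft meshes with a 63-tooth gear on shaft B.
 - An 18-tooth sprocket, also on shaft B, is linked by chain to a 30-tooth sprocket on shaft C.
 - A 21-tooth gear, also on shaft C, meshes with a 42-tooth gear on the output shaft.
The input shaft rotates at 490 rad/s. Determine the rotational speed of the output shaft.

gear mesh 63/18 = 3.5 → 490/3.5 = 140 rad/s
chain 30/18 = 1.6667 → 140/1.6667 = 84 rad/s
gear mesh 42/21 = 2 → 84/2 = 42 rad/s

42 rad/s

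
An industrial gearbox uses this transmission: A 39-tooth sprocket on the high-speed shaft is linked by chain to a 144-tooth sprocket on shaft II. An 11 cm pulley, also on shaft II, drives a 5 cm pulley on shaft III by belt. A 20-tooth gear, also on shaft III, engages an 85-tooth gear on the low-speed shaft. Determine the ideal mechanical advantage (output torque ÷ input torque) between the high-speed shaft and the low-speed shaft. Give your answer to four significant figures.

7.133

Each stage contributes driven/driver: chain 144/39 = 3.6923, belt 5/11 = 0.45455, gear mesh 85/20 = 4.25.
Overall: 3.6923 × 0.45455 × 4.25 = 7.1329.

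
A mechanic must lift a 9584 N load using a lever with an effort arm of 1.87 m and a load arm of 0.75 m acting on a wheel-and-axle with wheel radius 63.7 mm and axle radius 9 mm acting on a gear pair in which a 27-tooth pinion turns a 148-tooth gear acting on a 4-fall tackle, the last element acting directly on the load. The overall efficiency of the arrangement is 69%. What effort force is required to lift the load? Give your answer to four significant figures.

Lever MA = effort arm / load arm = 1.87/0.75 = 2.4933.
Wheel-and-axle MA = R/r = 63.7/9 = 7.0778.
Gear pair MA = 148/27 = 5.4815.
Block-and-tackle MA = number of supporting rope parts = 4.
Combined ideal MA = 2.4933 × 7.0778 × 5.4815 × 4 = 386.93.
Actual MA = 386.93 × 0.69 = 266.98.
Effort = load / actual MA = 9584 / 266.98 = 35.897 N.

35.90 N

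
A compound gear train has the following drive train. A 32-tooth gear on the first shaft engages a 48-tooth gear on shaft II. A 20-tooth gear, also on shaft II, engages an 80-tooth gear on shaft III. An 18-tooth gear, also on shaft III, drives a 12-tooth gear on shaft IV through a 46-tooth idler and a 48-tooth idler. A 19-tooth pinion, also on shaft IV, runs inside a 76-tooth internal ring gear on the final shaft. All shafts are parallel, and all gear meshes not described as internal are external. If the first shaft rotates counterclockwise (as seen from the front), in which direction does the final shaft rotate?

clockwise

the first shaft → shaft II: external mesh, 1 reversal → CW.
shaft II → shaft III: external mesh, 1 reversal → CCW.
shaft III → shaft IV: driver → idler → idler → driven is 3 external meshes, 3 reversals → CW.
shaft IV → the final shaft: internal mesh, same direction → CW.
5 reversals in total — an odd number — so the final shaft turns opposite to the first shaft.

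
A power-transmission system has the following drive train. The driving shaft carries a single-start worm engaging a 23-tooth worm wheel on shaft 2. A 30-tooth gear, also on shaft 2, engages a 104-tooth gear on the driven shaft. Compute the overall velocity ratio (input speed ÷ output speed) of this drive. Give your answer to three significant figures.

Each stage contributes driven/driver: worm 23/1 = 23, gear mesh 104/30 = 3.4667.
Overall: 23 × 3.4667 = 79.733.

79.7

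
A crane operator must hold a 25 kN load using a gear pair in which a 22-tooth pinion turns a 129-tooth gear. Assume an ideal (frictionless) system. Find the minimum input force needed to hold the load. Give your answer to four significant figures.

4.264 kN

Gear pair MA = 129/22 = 5.8636.
Effort = load / MA = 25 / 5.8636 = 4.2636 kN.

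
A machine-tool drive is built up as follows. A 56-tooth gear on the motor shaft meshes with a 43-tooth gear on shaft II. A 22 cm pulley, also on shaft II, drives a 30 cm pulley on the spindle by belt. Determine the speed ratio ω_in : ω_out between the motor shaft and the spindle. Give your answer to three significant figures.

Each stage contributes driven/driver: gear mesh 43/56 = 0.76786, belt 30/22 = 1.3636.
Overall: 0.76786 × 1.3636 = 1.0471.

1.05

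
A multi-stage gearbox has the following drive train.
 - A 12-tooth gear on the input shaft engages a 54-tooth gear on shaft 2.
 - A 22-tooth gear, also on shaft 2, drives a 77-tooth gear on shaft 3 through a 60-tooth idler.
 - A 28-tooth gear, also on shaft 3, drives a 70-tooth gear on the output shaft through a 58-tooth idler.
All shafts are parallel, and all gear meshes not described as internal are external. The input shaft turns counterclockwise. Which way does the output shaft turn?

clockwise

the input shaft → shaft 2: external mesh, 1 reversal → CW.
shaft 2 → shaft 3: driver → idler → driven is 2 external meshes, 2 reversals → CW.
shaft 3 → the output shaft: driver → idler → driven is 2 external meshes, 2 reversals → CW.
5 reversals in total — an odd number — so the output shaft turns opposite to the input shaft.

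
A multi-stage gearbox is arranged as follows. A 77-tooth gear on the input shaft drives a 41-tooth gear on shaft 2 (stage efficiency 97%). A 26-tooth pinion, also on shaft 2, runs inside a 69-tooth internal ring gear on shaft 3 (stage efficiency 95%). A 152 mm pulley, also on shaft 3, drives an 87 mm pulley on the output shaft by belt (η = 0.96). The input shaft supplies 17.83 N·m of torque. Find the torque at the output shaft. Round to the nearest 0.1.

12.8 N·m

Gear mesh: ratio = 41/77 = 0.53247; torque at shaft 2 = 17.83 × 0.53247 × 0.97 = 9.2091 N·m.
Internal gear: ratio = 69/26 = 2.6538; torque at shaft 3 = 9.2091 × 2.6538 × 0.95 = 23.218 N·m.
Belt: ratio = 87/152 = 0.57237; torque at the output shaft = 23.218 × 0.57237 × 0.96 = 12.757 N·m.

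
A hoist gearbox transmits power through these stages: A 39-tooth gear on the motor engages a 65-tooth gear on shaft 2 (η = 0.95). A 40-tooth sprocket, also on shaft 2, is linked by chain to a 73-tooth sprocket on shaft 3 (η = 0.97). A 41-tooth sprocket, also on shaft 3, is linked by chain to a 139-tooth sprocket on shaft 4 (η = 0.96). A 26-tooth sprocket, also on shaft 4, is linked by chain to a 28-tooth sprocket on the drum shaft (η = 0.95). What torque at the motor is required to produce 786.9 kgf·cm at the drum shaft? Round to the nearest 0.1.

84.3 kgf·cm

Overall ratio R = 1.6667 × 1.825 × 3.3902 × 1.0769 = 11.105; overall efficiency η = 0.95 × 0.97 × 0.96 × 0.95 = 0.8404.
Input torque = output torque / (R × η) = 786.9 / (11.105 × 0.8404) = 84.314 kgf·cm.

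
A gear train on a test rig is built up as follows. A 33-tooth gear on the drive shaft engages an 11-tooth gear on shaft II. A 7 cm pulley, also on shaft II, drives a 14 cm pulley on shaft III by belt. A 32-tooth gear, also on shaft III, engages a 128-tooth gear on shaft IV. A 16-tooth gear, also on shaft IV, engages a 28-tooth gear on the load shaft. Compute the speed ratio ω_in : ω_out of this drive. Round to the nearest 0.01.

4.67

Each stage contributes driven/driver: gear mesh 11/33 = 0.33333, belt 14/7 = 2, gear mesh 128/32 = 4, gear mesh 28/16 = 1.75.
Overall: 0.33333 × 2 × 4 × 1.75 = 4.6667.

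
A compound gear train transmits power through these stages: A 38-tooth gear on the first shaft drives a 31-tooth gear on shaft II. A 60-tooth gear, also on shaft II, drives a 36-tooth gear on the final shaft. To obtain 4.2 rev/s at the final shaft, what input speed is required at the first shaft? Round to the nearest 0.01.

2.06 rev/s

Overall ratio R = 0.81579 × 0.6 = 0.48947.
Required input speed = output speed × R = 4.2 × 0.48947 = 2.0558 rev/s.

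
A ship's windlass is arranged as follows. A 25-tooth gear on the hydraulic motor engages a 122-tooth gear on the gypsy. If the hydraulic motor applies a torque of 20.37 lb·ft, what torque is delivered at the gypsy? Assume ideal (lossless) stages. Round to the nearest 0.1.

99.4 lb·ft

Gear mesh: ratio = 122/25 = 4.88; torque at the gypsy = 20.37 × 4.88 = 99.406 lb·ft.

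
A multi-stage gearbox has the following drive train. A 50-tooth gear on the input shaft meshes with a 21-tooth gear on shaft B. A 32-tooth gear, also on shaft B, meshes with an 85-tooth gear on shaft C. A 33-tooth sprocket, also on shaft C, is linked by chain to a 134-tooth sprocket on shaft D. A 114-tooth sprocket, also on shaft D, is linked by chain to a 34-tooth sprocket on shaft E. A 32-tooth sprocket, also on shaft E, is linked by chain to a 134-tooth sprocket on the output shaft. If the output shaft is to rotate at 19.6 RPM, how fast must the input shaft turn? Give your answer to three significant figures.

Overall ratio R = 0.42 × 2.6562 × 4.0606 × 0.29825 × 4.1875 = 5.6577.
Required input speed = output speed × R = 19.6 × 5.6577 = 110.89 RPM.

111 RPM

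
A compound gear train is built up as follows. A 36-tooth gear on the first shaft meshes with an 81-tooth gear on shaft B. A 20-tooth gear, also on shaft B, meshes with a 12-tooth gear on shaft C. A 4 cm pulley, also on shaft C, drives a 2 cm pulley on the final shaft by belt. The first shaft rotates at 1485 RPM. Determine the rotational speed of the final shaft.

2200 RPM

Gear mesh: ratio = 81/36 = 2.25, so shaft B turns at 1485 / 2.25 = 660 RPM.
Gear mesh: ratio = 12/20 = 0.6, so shaft C turns at 660 / 0.6 = 1100 RPM.
Belt: ratio = 2/4 = 0.5, so the final shaft turns at 1100 / 0.5 = 2200 RPM.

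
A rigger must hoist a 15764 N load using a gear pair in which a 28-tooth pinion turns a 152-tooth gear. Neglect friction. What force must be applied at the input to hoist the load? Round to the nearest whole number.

Gear pair MA = 152/28 = 5.4286.
Effort = load / MA = 15764 / 5.4286 = 2903.9 N.

2904 N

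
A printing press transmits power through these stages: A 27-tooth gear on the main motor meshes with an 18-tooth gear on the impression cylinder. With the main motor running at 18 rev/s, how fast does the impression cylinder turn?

gear mesh 18/27 = 0.66667 → 18/0.66667 = 27 rev/s

27 rev/s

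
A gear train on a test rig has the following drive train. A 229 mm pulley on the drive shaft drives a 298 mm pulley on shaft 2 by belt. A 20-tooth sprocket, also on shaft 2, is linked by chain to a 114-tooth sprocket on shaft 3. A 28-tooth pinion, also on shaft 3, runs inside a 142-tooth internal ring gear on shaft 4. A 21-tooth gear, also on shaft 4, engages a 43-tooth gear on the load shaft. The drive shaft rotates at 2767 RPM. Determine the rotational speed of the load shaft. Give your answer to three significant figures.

the drive shaft → shaft 2 (belt, 298/229): 2767 ÷ 1.3013 = 2126.3 RPM
shaft 2 → shaft 3 (chain, 114/20): 2126.3 ÷ 5.7 = 373.04 RPM
shaft 3 → shaft 4 (internal gear, 142/28): 373.04 ÷ 5.0714 = 73.557 RPM
shaft 4 → the load shaft (gear mesh, 43/21): 73.557 ÷ 2.0476 = 35.923 RPM

35.9 RPM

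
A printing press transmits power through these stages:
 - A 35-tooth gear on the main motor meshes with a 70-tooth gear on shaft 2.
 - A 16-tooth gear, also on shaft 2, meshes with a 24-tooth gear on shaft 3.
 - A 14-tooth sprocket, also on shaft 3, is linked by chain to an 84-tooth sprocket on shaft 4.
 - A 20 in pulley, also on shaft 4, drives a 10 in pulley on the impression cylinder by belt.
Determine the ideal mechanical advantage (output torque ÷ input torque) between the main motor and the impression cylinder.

9

Each stage contributes driven/driver: gear mesh 70/35 = 2, gear mesh 24/16 = 1.5, chain 84/14 = 6, belt 10/20 = 0.5.
Overall: 2 × 1.5 × 6 × 0.5 = 9.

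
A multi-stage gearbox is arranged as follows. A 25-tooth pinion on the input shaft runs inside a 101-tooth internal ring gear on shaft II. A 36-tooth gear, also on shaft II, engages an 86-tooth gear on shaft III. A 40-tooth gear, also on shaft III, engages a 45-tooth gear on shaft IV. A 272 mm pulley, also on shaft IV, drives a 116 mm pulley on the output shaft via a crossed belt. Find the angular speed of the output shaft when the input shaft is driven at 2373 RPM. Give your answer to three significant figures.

512 RPM

Internal gear: ratio = 101/25 = 4.04, so shaft II turns at 2373 / 4.04 = 587.38 RPM.
Gear mesh: ratio = 86/36 = 2.3889, so shaft III turns at 587.38 / 2.3889 = 245.88 RPM.
Gear mesh: ratio = 45/40 = 1.125, so shaft IV turns at 245.88 / 1.125 = 218.56 RPM.
Belt: ratio = 116/272 = 0.42647, so the output shaft turns at 218.56 / 0.42647 = 512.48 RPM.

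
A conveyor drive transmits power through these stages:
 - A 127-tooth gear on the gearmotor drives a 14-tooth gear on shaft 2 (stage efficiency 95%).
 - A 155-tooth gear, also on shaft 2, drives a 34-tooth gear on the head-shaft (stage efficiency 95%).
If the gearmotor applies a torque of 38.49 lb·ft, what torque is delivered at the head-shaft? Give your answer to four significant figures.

gear mesh 14/127 = 0.11024 → τ = 38.49·0.11024·0.95 = 4.0308 lb·ft
gear mesh 34/155 = 0.21935 → τ = 4.0308·0.21935·0.95 = 0.83998 lb·ft

0.8400 lb·ft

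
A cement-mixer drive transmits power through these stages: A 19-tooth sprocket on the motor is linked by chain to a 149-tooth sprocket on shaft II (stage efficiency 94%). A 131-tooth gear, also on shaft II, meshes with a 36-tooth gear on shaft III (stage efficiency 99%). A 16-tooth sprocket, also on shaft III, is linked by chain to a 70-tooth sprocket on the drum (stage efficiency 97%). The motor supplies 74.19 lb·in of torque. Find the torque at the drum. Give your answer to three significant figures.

chain 149/19 = 7.8421 → τ = 74.19·7.8421·0.94 = 546.9 lb·in
gear mesh 36/131 = 0.27481 → τ = 546.9·0.27481·0.99 = 148.79 lb·in
chain 70/16 = 4.375 → τ = 148.79·4.375·0.97 = 631.43 lb·in

631 lb·in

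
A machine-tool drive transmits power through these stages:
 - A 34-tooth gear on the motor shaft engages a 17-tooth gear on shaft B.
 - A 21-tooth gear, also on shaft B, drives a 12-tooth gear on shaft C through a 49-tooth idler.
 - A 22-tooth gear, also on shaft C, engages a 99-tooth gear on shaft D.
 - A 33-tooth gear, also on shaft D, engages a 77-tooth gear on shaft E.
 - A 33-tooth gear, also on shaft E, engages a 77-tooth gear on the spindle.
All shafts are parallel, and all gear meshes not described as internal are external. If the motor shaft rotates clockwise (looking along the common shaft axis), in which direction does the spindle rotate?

clockwise

the motor shaft → shaft B: external mesh, 1 reversal → CCW.
shaft B → shaft C: driver → idler → driven is 2 external meshes, 2 reversals → CCW.
shaft C → shaft D: external mesh, 1 reversal → CW.
shaft D → shaft E: external mesh, 1 reversal → CCW.
shaft E → the spindle: external mesh, 1 reversal → CW.
6 reversals in total — an even number — so the spindle turns the same way as the motor shaft.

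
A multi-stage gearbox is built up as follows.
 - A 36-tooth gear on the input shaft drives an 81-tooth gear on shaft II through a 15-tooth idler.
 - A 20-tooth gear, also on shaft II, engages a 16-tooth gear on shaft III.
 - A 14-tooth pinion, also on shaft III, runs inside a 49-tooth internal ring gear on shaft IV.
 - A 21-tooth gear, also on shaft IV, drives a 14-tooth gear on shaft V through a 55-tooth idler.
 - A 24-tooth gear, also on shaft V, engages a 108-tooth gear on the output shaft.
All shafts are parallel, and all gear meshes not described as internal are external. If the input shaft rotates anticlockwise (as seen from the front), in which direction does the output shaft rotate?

anticlockwise

the input shaft → shaft II: driver → idler → driven is 2 external meshes, 2 reversals → CCW.
shaft II → shaft III: external mesh, 1 reversal → CW.
shaft III → shaft IV: internal mesh, same direction → CW.
shaft IV → shaft V: driver → idler → driven is 2 external meshes, 2 reversals → CW.
shaft V → the output shaft: external mesh, 1 reversal → CCW.
6 reversals in total — an even number — so the output shaft turns the same way as the input shaft.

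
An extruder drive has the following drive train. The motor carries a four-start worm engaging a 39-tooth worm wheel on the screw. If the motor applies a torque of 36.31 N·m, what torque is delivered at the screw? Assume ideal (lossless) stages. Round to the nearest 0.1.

worm 39/4 = 9.75 → τ = 36.31·9.75 = 354.02 N·m

354.0 N·m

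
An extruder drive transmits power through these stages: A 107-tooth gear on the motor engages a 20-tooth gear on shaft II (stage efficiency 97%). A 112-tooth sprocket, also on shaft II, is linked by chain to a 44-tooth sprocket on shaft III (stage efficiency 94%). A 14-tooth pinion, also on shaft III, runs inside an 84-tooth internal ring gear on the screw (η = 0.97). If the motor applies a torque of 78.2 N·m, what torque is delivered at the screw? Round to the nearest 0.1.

30.5 N·m

Gear mesh: ratio = 20/107 = 0.18692; torque at shaft II = 78.2 × 0.18692 × 0.97 = 14.178 N·m.
Chain: ratio = 44/112 = 0.39286; torque at shaft III = 14.178 × 0.39286 × 0.94 = 5.2359 N·m.
Internal gear: ratio = 84/14 = 6; torque at the screw = 5.2359 × 6 × 0.97 = 30.473 N·m.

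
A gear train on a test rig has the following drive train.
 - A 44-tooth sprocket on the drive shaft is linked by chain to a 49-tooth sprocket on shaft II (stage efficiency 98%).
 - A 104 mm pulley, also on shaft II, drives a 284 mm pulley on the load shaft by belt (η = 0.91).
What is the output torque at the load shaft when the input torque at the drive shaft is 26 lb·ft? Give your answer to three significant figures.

After the chain (49/44): 26 × 1.1136 × 0.98 = 28.375 lb·ft
After the belt (284/104): 28.375 × 2.7308 × 0.91 = 70.513 lb·ft

70.5 lb·ft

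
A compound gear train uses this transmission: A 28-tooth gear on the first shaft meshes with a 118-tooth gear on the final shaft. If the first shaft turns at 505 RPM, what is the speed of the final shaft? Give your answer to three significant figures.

120 RPM

the first shaft → the final shaft (gear mesh, 118/28): 505 ÷ 4.2143 = 119.83 RPM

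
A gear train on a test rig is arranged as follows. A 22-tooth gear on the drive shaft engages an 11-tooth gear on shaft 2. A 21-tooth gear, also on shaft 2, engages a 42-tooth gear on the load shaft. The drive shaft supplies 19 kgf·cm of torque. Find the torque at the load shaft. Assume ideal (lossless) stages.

Gear mesh: ratio = 11/22 = 0.5; torque at shaft 2 = 19 × 0.5 = 9.5 kgf·cm.
Gear mesh: ratio = 42/21 = 2; torque at the load shaft = 9.5 × 2 = 19 kgf·cm.

19 kgf·cm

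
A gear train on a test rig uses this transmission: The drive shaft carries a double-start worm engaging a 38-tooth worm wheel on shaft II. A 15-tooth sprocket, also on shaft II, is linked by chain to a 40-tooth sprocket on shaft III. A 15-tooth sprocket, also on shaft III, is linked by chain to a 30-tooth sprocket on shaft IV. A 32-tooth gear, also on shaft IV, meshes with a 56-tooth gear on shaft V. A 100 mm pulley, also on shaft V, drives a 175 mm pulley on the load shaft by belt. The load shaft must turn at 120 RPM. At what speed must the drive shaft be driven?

Overall ratio R = 19 × 2.6667 × 2 × 1.75 × 1.75 = 310.33.
Required input speed = output speed × R = 120 × 310.33 = 37240 RPM.

37240 RPM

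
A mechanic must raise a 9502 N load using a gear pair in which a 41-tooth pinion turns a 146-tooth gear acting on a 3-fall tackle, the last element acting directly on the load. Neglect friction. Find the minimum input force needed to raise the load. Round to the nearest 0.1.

Gear pair MA = 146/41 = 3.561.
Block-and-tackle MA = number of supporting rope parts = 3.
Combined ideal MA = 3.561 × 3 = 10.683.
Effort = load / MA = 9502 / 10.683 = 889.46 N.

889.5 N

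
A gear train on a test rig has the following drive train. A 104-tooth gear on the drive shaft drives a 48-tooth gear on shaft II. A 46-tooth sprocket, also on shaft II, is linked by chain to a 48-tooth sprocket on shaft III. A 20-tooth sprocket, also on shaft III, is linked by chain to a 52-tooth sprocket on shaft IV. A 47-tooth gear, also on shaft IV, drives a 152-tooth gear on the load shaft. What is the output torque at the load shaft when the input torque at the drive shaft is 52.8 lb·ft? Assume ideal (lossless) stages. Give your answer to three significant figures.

gear mesh 48/104 = 0.46154 → τ = 52.8·0.46154 = 24.369 lb·ft
chain 48/46 = 1.0435 → τ = 24.369·1.0435 = 25.429 lb·ft
chain 52/20 = 2.6 → τ = 25.429·2.6 = 66.115 lb·ft
gear mesh 152/47 = 3.234 → τ = 66.115·3.234 = 213.82 lb·ft

214 lb·ft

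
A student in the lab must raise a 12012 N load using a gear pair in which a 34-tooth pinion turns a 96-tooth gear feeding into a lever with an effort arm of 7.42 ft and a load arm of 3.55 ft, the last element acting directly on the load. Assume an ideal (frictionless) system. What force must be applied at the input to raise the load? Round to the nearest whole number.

Gear pair MA = 96/34 = 2.8235.
Lever MA = effort arm / load arm = 7.42/3.55 = 2.0901.
Combined ideal MA = 2.8235 × 2.0901 = 5.9016.
Effort = load / MA = 12012 / 5.9016 = 2035.4 N.

2035 N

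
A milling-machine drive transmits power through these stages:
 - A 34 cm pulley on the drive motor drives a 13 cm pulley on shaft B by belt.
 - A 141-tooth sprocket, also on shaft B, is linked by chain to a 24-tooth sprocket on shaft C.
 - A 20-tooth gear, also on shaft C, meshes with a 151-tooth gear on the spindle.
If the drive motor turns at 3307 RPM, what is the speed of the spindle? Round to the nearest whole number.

Belt: ratio = 13/34 = 0.38235, so shaft B turns at 3307 / 0.38235 = 8649.1 RPM.
Chain: ratio = 24/141 = 0.17021, so shaft C turns at 8649.1 / 0.17021 = 50813 RPM.
Gear mesh: ratio = 151/20 = 7.55, so the spindle turns at 50813 / 7.55 = 6730.2 RPM.

6730 RPM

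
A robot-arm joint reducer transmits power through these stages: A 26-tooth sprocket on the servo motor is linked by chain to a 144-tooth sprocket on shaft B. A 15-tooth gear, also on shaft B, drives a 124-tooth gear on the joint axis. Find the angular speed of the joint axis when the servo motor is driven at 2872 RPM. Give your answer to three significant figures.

chain 144/26 = 5.5385 → 2872/5.5385 = 518.56 RPM
gear mesh 124/15 = 8.2667 → 518.56/8.2667 = 62.728 RPM

62.7 RPM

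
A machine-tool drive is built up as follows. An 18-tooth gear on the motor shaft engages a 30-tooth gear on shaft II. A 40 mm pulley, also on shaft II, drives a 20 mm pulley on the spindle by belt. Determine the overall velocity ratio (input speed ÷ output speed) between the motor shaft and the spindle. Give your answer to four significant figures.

0.8333

Each stage contributes driven/driver: gear mesh 30/18 = 1.6667, belt 20/40 = 0.5.
Overall: 1.6667 × 0.5 = 0.83333.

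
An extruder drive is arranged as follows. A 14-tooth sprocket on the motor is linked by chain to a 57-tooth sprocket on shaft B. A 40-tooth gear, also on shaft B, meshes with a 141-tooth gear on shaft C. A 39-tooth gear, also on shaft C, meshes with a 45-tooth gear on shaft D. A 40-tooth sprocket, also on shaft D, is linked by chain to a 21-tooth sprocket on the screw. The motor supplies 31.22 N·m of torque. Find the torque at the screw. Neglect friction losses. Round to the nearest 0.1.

271.4 N·m

Chain: ratio = 57/14 = 4.0714; torque at shaft B = 31.22 × 4.0714 = 127.11 N·m.
Gear mesh: ratio = 141/40 = 3.525; torque at shaft C = 127.11 × 3.525 = 448.06 N·m.
Gear mesh: ratio = 45/39 = 1.1538; torque at shaft D = 448.06 × 1.1538 = 517 N·m.
Chain: ratio = 21/40 = 0.525; torque at the screw = 517 × 0.525 = 271.42 N·m.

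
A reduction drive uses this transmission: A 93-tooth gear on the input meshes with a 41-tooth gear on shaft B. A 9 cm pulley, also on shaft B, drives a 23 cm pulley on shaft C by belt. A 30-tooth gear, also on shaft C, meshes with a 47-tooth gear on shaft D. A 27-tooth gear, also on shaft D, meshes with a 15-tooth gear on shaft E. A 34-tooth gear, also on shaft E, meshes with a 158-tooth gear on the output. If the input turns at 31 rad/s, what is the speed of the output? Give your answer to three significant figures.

Gear mesh: ratio = 41/93 = 0.44086, so shaft B turns at 31 / 0.44086 = 70.317 rad/s.
Belt: ratio = 23/9 = 2.5556, so shaft C turns at 70.317 / 2.5556 = 27.515 rad/s.
Gear mesh: ratio = 47/30 = 1.5667, so shaft D turns at 27.515 / 1.5667 = 17.563 rad/s.
Gear mesh: ratio = 15/27 = 0.55556, so shaft E turns at 17.563 / 0.55556 = 31.613 rad/s.
Gear mesh: ratio = 158/34 = 4.6471, so the output turns at 31.613 / 4.6471 = 6.8029 rad/s.

6.80 rad/s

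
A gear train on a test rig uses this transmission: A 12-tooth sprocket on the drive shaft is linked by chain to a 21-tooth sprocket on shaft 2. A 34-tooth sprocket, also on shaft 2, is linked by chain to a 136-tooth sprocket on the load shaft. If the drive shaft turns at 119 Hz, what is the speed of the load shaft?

17 Hz

chain 21/12 = 1.75 → 119/1.75 = 68 Hz
chain 136/34 = 4 → 68/4 = 17 Hz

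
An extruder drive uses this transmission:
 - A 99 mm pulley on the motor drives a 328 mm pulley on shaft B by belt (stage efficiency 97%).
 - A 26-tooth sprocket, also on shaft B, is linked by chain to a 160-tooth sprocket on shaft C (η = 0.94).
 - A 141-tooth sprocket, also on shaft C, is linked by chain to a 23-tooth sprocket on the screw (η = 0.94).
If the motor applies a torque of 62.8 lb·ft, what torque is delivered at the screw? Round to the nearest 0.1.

179.0 lb·ft

Belt: ratio = 328/99 = 3.3131; torque at shaft B = 62.8 × 3.3131 × 0.97 = 201.82 lb·ft.
Chain: ratio = 160/26 = 6.1538; torque at shaft C = 201.82 × 6.1538 × 0.94 = 1167.5 lb·ft.
Chain: ratio = 23/141 = 0.16312; torque at the screw = 1167.5 × 0.16312 × 0.94 = 179.01 lb·ft.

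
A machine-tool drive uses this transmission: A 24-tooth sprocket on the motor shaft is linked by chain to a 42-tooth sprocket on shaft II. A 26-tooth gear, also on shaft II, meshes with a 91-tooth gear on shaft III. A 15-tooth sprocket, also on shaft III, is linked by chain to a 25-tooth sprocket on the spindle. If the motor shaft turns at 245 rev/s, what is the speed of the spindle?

Chain: ratio = 42/24 = 1.75, so shaft II turns at 245 / 1.75 = 140 rev/s.
Gear mesh: ratio = 91/26 = 3.5, so shaft III turns at 140 / 3.5 = 40 rev/s.
Chain: ratio = 25/15 = 1.6667, so the spindle turns at 40 / 1.6667 = 24 rev/s.

24 rev/s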